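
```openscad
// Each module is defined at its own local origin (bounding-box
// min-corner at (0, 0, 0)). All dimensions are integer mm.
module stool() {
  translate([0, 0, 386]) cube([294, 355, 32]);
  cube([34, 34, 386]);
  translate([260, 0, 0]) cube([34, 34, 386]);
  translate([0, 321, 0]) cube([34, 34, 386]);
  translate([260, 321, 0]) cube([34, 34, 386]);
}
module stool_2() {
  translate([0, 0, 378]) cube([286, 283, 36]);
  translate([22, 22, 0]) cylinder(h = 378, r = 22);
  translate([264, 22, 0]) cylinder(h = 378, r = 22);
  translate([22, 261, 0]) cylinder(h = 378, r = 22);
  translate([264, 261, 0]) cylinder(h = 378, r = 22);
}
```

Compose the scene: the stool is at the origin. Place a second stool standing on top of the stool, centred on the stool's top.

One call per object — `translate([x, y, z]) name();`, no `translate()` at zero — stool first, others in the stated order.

stool();
translate([4, 36, 418]) stool_2();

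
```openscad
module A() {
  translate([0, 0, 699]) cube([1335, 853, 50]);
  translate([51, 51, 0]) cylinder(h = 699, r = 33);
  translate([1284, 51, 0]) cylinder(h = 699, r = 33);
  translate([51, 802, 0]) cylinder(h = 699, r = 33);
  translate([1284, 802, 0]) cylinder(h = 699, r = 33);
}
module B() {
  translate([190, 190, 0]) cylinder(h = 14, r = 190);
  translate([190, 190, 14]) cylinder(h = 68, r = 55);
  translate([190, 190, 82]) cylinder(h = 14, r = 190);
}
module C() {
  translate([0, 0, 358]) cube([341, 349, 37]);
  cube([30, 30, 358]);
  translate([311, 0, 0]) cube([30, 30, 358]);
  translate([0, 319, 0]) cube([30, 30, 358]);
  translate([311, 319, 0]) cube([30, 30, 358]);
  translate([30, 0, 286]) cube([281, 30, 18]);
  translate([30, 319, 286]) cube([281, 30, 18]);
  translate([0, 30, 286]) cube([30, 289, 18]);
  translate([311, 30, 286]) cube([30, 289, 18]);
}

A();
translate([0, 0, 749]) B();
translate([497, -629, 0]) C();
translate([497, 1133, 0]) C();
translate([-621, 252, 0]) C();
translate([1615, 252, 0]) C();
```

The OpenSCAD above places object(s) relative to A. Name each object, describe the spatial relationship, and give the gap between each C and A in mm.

A is a table. B is a spool. C is a stool. The spool is on top of the table. Four stools sit around the table at the −y, +y, −x, +x sides. The gap between each stool and the table is 280 mm.

Each stool's nearest face is 280 mm from the table's bounding box.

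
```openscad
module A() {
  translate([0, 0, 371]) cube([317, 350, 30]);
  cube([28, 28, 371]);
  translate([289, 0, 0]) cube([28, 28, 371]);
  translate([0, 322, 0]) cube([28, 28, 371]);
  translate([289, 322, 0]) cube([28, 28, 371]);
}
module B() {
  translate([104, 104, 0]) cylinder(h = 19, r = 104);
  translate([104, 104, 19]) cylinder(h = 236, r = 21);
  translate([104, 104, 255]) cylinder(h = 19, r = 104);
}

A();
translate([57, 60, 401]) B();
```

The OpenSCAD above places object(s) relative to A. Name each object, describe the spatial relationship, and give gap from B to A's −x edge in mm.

The spool's min-x is at 57; the stool's min-x is 0; gap = 57 mm.

A is a stool. B is a spool. The spool is on top of the stool. The gap from the spool to the stool's −x edge is 57 mm.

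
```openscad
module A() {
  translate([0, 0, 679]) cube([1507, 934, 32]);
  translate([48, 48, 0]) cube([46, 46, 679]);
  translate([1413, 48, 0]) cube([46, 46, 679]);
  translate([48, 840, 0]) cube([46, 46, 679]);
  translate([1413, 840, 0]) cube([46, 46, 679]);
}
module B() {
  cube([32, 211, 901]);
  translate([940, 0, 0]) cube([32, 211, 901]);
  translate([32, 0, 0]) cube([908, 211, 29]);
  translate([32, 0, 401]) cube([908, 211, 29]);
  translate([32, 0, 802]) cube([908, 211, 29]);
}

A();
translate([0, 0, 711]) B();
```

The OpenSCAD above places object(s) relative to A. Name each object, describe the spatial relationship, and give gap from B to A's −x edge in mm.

A is a table. B is a bookshelf. The bookshelf is on top of the table. The gap from the bookshelf to the table's −x edge is 0 mm.

The bookshelf's min-x is at 0; the table's min-x is 0; gap = 0 mm.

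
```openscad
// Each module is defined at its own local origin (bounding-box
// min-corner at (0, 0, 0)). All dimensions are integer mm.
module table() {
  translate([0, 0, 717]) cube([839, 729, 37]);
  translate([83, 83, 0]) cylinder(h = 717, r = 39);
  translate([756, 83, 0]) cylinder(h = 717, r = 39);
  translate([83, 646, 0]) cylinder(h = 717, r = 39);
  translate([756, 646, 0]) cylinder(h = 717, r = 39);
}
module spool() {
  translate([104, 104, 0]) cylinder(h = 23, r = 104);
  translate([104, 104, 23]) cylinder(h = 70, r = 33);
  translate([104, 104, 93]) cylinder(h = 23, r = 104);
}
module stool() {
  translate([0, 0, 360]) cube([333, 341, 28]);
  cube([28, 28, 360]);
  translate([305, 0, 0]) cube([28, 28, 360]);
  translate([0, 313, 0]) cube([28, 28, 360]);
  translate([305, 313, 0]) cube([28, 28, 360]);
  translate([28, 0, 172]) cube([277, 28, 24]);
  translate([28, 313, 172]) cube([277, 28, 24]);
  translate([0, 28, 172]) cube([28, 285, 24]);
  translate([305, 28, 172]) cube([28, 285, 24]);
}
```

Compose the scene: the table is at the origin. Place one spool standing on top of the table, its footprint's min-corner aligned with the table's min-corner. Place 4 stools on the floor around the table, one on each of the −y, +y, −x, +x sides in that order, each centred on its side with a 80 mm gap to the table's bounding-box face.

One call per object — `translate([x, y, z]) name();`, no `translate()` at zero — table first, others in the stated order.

table();
translate([0, 0, 754]) spool();
translate([253, -421, 0]) stool();
translate([253, 809, 0]) stool();
translate([-413, 194, 0]) stool();
translate([919, 194, 0]) stool();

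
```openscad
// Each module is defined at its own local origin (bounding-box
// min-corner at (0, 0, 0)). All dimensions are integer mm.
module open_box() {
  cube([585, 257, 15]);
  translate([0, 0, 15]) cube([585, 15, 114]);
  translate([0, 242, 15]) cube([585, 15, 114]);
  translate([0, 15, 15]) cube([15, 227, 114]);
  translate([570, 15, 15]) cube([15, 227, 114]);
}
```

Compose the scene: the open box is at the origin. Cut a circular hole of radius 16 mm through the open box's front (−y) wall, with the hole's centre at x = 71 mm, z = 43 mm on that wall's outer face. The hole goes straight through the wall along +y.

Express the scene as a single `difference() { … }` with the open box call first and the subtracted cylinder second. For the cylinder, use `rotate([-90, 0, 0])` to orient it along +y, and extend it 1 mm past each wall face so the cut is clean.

difference() {
  open_box();
  translate([71, -1, 43]) rotate([-90, 0, 0]) cylinder(h = 17, r = 16);
}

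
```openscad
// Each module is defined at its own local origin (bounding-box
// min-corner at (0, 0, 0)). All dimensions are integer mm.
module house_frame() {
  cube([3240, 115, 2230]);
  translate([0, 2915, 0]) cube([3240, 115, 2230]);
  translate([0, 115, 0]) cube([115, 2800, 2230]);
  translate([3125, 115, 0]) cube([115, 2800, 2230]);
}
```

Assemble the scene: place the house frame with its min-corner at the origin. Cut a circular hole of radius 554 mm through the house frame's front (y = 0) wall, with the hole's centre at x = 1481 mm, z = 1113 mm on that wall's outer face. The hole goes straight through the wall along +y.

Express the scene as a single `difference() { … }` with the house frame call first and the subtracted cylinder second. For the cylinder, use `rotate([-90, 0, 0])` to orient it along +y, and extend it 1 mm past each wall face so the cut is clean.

difference() {
  house_frame();
  translate([1481, -1, 1113]) rotate([-90, 0, 0]) cylinder(h = 117, r = 554);
}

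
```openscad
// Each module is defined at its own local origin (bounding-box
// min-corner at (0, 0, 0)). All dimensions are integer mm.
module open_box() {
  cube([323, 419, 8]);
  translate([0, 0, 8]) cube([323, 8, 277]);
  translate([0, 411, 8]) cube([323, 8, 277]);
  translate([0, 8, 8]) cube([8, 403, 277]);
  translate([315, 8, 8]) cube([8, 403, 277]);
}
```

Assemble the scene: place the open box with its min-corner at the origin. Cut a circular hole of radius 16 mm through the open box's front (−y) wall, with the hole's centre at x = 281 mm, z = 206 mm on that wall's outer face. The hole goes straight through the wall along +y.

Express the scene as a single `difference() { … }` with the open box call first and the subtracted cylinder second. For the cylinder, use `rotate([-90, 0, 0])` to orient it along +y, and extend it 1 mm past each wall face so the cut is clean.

difference() {
  open_box();
  translate([281, -1, 206]) rotate([-90, 0, 0]) cylinder(h = 10, r = 16);
}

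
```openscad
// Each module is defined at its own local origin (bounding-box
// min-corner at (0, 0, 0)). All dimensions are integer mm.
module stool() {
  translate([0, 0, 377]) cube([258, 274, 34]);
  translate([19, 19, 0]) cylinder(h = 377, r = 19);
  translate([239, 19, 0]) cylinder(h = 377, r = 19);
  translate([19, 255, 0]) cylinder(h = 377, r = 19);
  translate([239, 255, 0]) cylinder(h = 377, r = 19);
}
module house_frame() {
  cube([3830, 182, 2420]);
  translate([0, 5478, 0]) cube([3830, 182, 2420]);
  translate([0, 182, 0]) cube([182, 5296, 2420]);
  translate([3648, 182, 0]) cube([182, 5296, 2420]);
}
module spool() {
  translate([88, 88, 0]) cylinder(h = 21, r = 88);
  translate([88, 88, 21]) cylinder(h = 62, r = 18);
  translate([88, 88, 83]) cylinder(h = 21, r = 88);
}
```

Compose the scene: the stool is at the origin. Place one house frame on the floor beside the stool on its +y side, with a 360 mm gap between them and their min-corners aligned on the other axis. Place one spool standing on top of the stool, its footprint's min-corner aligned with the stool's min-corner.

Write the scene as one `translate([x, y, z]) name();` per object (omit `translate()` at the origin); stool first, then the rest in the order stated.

stool();
translate([0, 634, 0]) house_frame();
translate([0, 0, 411]) spool();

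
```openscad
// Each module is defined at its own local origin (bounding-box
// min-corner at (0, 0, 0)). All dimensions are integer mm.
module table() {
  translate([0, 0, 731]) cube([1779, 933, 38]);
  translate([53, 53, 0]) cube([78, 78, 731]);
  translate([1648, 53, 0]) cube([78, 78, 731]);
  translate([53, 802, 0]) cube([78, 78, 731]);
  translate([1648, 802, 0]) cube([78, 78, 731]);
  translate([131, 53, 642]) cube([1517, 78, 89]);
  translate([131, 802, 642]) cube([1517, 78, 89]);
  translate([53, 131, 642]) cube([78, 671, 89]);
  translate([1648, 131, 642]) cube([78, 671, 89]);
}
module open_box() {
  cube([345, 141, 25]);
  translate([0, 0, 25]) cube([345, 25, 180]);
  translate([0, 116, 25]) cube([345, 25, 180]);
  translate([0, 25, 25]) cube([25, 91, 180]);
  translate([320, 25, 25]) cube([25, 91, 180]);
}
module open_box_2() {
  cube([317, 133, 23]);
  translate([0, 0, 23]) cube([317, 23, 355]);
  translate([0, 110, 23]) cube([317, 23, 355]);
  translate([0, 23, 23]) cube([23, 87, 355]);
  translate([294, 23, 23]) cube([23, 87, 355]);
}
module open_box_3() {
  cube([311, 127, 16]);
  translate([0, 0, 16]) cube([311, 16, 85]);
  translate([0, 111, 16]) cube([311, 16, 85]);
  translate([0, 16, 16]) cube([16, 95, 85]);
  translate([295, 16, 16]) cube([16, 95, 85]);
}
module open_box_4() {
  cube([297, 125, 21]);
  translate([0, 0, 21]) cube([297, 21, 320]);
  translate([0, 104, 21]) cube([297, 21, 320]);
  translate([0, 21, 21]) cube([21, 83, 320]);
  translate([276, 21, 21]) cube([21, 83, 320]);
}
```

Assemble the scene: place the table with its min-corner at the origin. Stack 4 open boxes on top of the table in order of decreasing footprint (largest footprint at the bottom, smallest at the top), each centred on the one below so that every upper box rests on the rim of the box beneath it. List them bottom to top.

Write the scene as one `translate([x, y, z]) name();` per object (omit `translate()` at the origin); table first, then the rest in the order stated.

table();
translate([717, 396, 769]) open_box();
translate([731, 400, 974]) open_box_2();
translate([734, 403, 1352]) open_box_3();
translate([741, 404, 1453]) open_box_4();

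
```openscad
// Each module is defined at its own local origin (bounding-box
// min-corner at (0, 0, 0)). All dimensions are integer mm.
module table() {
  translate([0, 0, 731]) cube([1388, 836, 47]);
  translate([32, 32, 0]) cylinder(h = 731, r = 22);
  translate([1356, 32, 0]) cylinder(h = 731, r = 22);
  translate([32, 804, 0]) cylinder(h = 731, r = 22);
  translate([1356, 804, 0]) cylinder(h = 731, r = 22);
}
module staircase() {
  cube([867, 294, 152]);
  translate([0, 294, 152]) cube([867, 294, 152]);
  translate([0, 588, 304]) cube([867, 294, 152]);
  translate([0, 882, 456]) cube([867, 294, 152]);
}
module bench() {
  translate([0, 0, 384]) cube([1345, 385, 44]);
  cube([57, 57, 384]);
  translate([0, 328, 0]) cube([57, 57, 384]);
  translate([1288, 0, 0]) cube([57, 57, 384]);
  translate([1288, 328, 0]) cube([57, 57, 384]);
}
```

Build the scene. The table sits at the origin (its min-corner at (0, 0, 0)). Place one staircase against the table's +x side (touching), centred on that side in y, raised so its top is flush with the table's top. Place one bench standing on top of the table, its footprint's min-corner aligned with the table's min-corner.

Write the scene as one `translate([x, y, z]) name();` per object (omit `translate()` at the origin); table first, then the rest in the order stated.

table();
translate([1388, -170, 170]) staircase();
translate([0, 0, 778]) bench();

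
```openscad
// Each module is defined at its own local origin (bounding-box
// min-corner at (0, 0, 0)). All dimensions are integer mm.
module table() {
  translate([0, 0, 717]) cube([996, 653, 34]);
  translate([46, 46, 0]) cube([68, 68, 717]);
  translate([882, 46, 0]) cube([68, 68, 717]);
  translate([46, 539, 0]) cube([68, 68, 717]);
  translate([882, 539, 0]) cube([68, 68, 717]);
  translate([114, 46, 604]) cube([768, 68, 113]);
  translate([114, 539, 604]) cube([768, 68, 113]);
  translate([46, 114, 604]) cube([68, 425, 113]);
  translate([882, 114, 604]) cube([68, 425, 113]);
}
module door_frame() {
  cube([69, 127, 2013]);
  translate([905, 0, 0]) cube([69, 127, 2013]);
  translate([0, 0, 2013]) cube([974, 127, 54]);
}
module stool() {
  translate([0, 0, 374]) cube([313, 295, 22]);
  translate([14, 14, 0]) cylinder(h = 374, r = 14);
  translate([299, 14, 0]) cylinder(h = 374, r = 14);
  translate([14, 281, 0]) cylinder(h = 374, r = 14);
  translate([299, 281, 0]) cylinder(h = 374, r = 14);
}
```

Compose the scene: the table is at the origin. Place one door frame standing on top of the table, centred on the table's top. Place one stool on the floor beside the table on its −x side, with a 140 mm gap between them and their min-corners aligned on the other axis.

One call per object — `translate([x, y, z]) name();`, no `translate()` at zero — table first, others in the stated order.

table();
translate([11, 263, 751]) door_frame();
translate([-453, 0, 0]) stool();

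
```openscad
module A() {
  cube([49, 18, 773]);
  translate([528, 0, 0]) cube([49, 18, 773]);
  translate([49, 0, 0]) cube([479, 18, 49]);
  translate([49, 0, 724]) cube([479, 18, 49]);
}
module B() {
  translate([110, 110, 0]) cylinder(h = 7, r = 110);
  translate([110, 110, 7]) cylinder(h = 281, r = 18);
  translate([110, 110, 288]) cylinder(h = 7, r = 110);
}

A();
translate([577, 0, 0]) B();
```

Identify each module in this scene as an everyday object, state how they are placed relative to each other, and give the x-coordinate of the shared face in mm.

A is a picture frame. B is a spool. The spool is against the picture frame's +x side, with their −y faces flush. The x-coordinate of the shared face is 577 mm.

The picture frame's +x face and the spool's −x face are both at x = 577 mm.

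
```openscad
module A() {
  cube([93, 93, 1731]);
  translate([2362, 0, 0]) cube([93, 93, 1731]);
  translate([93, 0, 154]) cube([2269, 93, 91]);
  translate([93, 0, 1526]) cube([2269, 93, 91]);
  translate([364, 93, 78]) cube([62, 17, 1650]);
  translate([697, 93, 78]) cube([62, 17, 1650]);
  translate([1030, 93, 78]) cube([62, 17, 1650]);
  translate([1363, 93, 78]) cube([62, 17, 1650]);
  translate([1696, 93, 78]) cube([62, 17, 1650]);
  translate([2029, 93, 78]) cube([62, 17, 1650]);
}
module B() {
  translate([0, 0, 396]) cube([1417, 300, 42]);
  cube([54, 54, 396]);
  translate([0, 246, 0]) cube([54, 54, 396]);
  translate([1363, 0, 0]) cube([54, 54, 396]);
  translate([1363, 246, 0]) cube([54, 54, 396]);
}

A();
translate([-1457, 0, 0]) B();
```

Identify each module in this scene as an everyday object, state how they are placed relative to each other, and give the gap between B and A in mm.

A is a fence section. B is a bench. The bench is on the floor beside the fence section on its −x side. The gap between the bench and the fence section is 40 mm.

The bench's nearest face is 40 mm from the fence section's −x face.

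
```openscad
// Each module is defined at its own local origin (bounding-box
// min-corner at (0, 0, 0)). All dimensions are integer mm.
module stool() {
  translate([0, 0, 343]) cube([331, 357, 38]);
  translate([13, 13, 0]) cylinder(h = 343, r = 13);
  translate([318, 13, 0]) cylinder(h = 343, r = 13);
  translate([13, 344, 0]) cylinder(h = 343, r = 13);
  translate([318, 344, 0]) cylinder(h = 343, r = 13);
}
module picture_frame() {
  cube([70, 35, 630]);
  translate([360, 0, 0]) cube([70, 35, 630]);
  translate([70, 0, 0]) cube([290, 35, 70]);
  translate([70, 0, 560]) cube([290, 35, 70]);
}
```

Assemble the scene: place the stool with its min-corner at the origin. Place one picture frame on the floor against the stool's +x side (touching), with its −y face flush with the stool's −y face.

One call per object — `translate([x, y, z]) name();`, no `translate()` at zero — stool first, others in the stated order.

stool();
translate([331, 0, 0]) picture_frame();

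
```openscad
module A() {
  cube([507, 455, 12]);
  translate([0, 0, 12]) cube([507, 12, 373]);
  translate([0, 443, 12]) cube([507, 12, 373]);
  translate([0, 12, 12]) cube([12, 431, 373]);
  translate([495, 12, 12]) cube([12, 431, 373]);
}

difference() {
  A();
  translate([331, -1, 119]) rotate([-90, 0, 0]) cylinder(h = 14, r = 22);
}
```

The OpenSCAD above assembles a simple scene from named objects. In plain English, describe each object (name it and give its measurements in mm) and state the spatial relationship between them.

A is an open storage box with external size 507×455×385 mm and wall thickness 12 mm (the base is also 12 mm thick). The base covers the whole footprint; the four walls stand on the base, with the y-facing walls full-width and the x-facing walls fitting between their inner faces.

The open box has a circular hole of radius 22 mm through its front wall, centred at (x = 331, z = 119).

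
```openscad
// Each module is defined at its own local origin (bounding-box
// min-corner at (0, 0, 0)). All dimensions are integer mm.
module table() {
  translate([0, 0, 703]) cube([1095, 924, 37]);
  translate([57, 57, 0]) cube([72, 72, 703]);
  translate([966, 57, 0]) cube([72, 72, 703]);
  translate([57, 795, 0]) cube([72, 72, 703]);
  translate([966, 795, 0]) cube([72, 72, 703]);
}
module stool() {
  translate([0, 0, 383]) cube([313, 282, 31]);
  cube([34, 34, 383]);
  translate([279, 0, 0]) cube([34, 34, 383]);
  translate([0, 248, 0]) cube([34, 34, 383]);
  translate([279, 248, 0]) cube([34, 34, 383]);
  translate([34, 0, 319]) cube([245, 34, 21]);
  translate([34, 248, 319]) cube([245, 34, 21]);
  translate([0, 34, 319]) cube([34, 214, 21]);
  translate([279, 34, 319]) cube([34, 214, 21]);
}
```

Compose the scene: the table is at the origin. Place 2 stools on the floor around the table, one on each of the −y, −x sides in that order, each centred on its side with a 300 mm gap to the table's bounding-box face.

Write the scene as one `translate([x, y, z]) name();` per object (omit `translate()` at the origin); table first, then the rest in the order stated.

table();
translate([391, -582, 0]) stool();
translate([-613, 321, 0]) stool();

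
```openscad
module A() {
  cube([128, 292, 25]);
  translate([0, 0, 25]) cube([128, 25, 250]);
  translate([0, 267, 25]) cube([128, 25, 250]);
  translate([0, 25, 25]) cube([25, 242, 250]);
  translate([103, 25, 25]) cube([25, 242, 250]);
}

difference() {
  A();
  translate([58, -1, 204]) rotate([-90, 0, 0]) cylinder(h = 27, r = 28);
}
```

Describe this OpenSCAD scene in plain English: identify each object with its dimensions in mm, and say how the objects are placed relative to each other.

A is an open storage box with external size 128×292×275 mm and wall thickness 25 mm (the base is also 25 mm thick). The base covers the whole footprint; the four walls stand on the base, with the y-facing walls full-width and the x-facing walls fitting between their inner faces.

The open box has a circular hole of radius 28 mm through its front wall, centred at (x = 58, z = 204).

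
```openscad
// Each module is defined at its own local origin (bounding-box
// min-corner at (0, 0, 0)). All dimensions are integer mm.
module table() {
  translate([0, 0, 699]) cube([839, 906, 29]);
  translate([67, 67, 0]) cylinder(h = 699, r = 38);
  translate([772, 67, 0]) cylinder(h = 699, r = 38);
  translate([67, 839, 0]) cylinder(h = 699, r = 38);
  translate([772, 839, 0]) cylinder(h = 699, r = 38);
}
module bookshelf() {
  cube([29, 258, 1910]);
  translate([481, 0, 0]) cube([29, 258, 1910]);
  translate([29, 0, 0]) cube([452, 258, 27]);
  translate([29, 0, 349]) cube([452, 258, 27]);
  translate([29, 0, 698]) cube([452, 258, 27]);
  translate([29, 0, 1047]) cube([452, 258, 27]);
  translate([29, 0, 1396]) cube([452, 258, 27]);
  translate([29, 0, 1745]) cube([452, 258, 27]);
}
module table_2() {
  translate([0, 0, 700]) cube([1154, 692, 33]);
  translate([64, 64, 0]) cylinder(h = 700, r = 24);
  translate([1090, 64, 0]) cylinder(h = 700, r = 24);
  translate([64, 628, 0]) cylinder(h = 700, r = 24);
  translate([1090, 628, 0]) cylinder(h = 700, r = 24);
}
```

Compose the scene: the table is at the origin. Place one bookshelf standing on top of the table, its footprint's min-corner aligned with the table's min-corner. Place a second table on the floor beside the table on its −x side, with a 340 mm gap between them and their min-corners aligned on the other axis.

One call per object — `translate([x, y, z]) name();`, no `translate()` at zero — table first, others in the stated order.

table();
translate([0, 0, 728]) bookshelf();
translate([-1494, 0, 0]) table_2();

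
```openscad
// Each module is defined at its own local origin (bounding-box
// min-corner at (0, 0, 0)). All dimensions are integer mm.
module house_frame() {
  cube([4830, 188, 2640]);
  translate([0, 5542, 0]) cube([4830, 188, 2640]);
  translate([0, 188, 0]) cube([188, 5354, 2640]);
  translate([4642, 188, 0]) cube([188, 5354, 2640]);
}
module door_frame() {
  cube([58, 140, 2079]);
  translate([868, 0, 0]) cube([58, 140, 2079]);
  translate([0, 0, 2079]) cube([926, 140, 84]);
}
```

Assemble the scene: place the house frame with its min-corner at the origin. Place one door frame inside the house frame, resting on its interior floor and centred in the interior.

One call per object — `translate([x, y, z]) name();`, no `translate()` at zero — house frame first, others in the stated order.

house_frame();
translate([1952, 2795, 0]) door_frame();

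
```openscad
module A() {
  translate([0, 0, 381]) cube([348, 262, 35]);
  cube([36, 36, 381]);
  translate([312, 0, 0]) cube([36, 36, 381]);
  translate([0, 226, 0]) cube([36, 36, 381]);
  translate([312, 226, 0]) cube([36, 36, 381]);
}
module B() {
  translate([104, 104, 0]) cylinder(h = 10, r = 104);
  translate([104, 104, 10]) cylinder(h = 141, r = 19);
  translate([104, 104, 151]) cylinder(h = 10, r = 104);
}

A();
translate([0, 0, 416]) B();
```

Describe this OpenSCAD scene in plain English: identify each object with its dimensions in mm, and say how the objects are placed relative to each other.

A is a simple wooden stool: a rectangular seat 348 mm (x) by 262 mm (y), 35 mm thick, top face at z = 416 mm, on four square legs, each 36×36 mm in cross-section. The legs rest on z = 0, each flush with a corner of the seat.

B is a spool: two coaxial disc flanges of radius 104 mm and thickness 10 mm, joined by a core cylinder of radius 19 mm and height 141 mm. The lower flange rests on z = 0 and the three cylinders share a vertical axis.

The spool is on top of the stool.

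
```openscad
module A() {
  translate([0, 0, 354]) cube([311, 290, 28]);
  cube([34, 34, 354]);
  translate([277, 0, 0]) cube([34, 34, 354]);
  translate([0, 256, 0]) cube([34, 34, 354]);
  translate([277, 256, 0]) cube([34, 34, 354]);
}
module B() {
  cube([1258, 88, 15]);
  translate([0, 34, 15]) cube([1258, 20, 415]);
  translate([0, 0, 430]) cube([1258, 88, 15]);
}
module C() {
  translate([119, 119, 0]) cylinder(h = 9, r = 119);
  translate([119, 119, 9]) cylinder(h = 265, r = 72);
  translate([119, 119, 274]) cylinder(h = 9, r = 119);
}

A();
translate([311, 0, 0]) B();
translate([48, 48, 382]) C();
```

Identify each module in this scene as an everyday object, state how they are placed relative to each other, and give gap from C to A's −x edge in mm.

The spool's min-x is at 48; the stool's min-x is 0; gap = 48 mm.

A is a stool. B is an I-beam. C is a spool. The I-beam is against the stool's +x side, with their −y faces flush. The spool is on top of the stool. The gap from the spool to the stool's −x edge is 48 mm.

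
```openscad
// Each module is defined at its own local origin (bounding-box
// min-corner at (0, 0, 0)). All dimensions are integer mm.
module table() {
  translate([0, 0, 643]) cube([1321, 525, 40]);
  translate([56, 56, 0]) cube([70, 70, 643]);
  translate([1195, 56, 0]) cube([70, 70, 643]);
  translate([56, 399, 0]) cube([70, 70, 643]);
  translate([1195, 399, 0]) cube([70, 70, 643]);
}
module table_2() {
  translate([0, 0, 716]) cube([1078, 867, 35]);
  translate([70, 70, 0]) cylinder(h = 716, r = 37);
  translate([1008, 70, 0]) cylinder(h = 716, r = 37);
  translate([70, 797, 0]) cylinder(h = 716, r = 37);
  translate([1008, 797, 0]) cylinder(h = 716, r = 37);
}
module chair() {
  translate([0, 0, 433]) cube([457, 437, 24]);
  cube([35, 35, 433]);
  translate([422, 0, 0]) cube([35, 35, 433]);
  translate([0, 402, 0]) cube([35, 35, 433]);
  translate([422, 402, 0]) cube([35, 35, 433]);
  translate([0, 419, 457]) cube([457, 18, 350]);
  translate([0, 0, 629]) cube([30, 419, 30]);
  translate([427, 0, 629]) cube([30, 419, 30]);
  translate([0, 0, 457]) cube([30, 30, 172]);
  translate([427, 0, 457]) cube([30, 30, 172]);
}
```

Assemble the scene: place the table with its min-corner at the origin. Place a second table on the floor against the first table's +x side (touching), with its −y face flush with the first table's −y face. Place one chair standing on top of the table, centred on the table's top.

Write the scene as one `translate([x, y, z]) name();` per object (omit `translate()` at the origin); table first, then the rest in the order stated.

table();
translate([1321, 0, 0]) table_2();
translate([432, 44, 683]) chair();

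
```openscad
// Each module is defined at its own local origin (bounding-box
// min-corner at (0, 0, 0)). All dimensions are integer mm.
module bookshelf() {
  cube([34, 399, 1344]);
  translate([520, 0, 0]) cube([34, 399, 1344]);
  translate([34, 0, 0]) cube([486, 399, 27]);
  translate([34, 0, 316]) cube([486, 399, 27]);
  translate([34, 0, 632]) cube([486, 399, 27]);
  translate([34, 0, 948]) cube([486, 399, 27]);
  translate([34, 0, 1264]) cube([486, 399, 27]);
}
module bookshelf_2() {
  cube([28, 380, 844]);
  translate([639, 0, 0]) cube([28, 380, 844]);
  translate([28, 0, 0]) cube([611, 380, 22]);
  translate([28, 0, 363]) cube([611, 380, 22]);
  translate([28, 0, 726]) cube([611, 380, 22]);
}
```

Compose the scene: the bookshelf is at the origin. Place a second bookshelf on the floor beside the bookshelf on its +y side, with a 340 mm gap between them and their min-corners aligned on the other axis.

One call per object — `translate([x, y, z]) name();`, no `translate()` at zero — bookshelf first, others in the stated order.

bookshelf();
translate([0, 739, 0]) bookshelf_2();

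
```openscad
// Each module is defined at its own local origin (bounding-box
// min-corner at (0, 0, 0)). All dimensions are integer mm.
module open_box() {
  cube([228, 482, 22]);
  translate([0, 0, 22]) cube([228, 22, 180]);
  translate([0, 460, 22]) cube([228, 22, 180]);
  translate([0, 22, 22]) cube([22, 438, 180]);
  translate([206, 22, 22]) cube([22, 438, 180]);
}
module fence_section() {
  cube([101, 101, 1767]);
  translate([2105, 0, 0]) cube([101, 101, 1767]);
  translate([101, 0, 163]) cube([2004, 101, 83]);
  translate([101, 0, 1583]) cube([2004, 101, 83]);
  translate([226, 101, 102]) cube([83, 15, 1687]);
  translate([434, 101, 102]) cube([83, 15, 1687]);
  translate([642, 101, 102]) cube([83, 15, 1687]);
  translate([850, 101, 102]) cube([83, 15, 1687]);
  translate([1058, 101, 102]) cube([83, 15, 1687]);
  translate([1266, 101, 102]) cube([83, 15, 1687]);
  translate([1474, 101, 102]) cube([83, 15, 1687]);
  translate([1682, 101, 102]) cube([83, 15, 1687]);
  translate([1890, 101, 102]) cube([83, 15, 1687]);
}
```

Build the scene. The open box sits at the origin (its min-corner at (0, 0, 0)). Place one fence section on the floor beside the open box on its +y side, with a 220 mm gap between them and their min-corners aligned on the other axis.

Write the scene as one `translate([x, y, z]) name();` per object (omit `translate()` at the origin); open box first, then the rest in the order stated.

open_box();
translate([0, 702, 0]) fence_section();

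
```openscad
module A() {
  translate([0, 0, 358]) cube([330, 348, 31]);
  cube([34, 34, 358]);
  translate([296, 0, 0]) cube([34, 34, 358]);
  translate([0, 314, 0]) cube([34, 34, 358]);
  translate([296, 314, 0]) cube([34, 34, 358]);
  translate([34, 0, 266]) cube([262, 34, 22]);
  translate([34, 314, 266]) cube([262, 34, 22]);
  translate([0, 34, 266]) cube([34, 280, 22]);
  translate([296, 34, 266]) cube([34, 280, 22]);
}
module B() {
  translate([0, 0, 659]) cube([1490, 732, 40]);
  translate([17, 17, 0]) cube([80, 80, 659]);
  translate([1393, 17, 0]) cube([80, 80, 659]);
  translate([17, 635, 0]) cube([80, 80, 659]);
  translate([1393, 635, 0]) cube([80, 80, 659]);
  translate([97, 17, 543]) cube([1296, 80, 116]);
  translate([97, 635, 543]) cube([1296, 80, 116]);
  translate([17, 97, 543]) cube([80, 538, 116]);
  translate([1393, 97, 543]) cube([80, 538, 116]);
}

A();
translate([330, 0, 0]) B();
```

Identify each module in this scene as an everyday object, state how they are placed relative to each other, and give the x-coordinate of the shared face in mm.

A is a stool. B is a table. The table is against the stool's +x side, with their −y faces flush. The x-coordinate of the shared face is 330 mm.

The stool's +x face and the table's −x face are both at x = 330 mm.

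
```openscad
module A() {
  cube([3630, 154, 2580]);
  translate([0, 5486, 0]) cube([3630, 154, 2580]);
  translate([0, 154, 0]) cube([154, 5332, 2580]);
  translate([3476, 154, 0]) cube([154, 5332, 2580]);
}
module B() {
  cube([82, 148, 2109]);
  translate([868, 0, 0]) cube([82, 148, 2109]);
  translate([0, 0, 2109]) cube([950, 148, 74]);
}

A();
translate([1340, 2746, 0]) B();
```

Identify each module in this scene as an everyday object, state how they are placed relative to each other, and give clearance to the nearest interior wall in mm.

A is a house frame. B is a door frame. The door frame sits inside the house frame, centred. The clearance to the nearest interior wall is 1186 mm.

Clearances: x = 1186, y = 2592; minimum 1186 mm.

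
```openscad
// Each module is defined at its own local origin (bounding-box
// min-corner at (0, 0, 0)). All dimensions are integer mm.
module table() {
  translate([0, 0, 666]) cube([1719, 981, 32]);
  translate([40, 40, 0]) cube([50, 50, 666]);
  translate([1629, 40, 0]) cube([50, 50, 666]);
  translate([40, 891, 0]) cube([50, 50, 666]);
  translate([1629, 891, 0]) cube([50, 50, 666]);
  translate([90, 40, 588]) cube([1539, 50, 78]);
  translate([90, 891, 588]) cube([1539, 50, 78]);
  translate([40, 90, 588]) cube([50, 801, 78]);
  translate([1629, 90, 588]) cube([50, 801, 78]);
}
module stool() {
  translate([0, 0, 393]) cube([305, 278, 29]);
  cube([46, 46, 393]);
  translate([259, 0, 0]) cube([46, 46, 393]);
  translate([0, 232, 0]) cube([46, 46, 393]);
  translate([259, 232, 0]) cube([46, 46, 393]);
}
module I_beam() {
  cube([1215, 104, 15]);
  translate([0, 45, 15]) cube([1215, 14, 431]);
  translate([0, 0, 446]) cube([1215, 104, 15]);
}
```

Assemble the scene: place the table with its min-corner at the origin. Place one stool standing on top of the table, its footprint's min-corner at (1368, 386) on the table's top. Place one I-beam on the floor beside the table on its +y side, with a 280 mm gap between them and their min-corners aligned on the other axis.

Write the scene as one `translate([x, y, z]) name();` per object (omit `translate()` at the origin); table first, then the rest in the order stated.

table();
translate([1368, 386, 698]) stool();
translate([0, 1261, 0]) I_beam();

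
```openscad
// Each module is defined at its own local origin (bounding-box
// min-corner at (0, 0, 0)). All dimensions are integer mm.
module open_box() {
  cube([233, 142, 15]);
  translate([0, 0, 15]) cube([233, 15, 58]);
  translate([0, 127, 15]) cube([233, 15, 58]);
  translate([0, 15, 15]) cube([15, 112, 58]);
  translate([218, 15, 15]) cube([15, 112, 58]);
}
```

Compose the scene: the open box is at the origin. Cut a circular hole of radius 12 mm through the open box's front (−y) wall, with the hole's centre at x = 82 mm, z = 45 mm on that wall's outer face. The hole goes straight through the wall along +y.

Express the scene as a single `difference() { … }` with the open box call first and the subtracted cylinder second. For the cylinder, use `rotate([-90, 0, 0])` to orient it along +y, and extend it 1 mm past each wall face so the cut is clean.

difference() {
  open_box();
  translate([82, -1, 45]) rotate([-90, 0, 0]) cylinder(h = 17, r = 12);
}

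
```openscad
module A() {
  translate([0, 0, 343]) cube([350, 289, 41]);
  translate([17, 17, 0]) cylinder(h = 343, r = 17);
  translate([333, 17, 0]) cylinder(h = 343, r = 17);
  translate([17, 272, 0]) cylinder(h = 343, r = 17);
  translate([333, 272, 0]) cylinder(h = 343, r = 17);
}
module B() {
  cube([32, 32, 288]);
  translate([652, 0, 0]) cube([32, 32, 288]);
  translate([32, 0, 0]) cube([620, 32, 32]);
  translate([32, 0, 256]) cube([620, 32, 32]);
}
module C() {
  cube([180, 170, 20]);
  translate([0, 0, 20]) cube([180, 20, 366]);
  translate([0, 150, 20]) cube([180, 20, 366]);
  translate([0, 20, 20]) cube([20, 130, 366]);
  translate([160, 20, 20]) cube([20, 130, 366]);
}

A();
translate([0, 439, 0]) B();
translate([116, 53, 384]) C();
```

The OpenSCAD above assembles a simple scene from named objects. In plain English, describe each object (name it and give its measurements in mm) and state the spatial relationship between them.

A is a four-legged stool. The seat is a 350×289×41 mm slab whose top surface is at z = 384 mm; four round legs, each 34 mm in diameter, run from the floor (z = 0) to the underside of the seat, each leg's axis is inset half a diameter from the nearest pair of seat edges (so the leg's bounding box is flush with the corner).

B is a picture frame with a 620×224 mm rectangular opening (x by z) and a uniform 32 mm border on every side. Frame depth is 32 mm along y. It is built from two vertical stiles running the full outside height and two horizontal rails spanning the gap between the stiles.

C is an open storage box with external size 180×170×386 mm and wall thickness 20 mm (the base is also 20 mm thick). The base covers the whole footprint; the four walls stand on the base, with the y-facing walls full-width and the x-facing walls fitting between their inner faces.

The picture frame is on the floor beside the stool on its +y side. The open box is on top of the stool.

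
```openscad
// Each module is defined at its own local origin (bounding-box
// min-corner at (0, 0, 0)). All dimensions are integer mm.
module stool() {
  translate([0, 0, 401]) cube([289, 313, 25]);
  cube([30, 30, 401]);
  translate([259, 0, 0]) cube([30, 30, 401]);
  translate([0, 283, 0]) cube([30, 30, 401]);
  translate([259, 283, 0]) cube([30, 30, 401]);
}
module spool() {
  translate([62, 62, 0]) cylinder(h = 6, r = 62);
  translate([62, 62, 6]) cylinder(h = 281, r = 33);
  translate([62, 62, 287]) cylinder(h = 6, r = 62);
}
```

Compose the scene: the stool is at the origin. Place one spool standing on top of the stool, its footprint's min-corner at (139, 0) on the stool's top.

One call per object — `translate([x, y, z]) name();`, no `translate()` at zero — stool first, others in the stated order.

stool();
translate([139, 0, 426]) spool();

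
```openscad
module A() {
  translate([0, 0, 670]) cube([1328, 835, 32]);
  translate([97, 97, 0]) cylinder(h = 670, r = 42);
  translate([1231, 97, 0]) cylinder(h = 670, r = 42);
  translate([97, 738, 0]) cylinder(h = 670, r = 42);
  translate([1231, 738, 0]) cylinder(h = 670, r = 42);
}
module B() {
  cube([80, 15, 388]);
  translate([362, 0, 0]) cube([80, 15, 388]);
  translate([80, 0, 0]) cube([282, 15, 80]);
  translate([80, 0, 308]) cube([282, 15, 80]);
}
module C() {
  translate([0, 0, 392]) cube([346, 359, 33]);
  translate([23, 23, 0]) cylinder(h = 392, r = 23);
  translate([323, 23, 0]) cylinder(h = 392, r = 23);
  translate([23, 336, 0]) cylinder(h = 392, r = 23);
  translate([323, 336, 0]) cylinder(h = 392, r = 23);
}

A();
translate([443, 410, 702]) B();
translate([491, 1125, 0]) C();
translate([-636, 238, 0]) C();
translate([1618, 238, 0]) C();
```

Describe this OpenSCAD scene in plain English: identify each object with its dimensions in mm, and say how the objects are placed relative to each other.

A is a table with a 1328×835 mm rectangular top, 32 mm thick, top surface at z = 702 mm, supported by four round legs of 84 mm diameter, each leg's bounding box inset 55 mm from the nearest pair of top edges, running from the floor.

B is a rectangular picture frame lying in the x–z plane (depth along y). The opening is 282 mm wide (x) by 228 mm tall (z), surrounded by a border 80 mm wide on all four sides. The frame is 15 mm deep and is made of two full-height vertical stiles with two horizontal rails fitted between them.

C is a four-legged stool. The seat is a 346×359×33 mm slab whose top surface is at z = 425 mm; four round legs, each 46 mm in diameter, run from the floor (z = 0) to the underside of the seat, each leg's axis is inset half a diameter from the nearest pair of seat edges (so the leg's bounding box is flush with the corner).

The picture frame is on top of the table, centred. Three stools sit around the table at the +y, −x, +x sides.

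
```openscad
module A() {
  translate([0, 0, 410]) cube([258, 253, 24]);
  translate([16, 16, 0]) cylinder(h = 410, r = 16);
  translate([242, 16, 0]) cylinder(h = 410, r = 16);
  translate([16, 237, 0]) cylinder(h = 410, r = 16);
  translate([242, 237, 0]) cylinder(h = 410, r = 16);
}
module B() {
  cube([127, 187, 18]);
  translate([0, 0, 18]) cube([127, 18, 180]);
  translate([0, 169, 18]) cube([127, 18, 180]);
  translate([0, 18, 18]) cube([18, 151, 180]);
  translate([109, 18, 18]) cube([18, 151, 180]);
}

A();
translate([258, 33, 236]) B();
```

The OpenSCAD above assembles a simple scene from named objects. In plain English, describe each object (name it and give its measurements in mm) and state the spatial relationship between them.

A is a simple wooden stool: a rectangular seat 258 mm (x) by 253 mm (y), 24 mm thick, top face at z = 434 mm, on four round legs, each 32 mm in diameter. The legs rest on z = 0, each leg's axis is inset half a diameter from the nearest pair of seat edges (so the leg's bounding box is flush with the corner).

B is an open storage box with external size 127×187×198 mm and wall thickness 18 mm (the base is also 18 mm thick). The base covers the whole footprint; the four walls stand on the base, with the y-facing walls full-width and the x-facing walls fitting between their inner faces.

The open box is beside the stool with their tops flush at z = 434.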